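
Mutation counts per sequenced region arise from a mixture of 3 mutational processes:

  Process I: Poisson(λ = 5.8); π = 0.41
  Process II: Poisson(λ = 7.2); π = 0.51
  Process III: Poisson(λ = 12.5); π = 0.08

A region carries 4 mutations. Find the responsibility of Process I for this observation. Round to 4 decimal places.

The responsibility of component k is w_k f_k(x) divided by Σ_j w_j f_j(x).
Component likelihoods at x = 4 mutations:
  f_I = 0.142755
  f_II = 0.0835985
  f_III = 0.00379095
Weight by the priors:
  w_I·f_I = 0.41 × 0.142755 = 0.0585297
  w_II·f_II = 0.51 × 0.0835985 = 0.0426352
  w_III·f_III = 0.08 × 0.00379095 = 0.000303276
Evidence: 0.0585297 + 0.0426352 + 0.000303276 = 0.101468
P(Process I | 4 mutations) ≈ 0.5768

0.5768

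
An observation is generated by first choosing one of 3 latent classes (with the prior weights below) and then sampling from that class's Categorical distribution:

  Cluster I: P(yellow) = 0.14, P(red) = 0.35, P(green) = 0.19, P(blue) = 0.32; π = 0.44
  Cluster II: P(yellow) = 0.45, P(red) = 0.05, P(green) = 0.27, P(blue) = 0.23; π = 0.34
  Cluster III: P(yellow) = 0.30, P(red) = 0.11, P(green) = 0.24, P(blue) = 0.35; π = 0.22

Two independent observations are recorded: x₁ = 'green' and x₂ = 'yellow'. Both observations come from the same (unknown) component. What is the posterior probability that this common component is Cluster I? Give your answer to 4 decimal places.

P(component k | x) = π_k·f_k(x) / marginal(x), where marginal(x) = Σ_j π_j·f_j(x).
Since both observations come from the same component, the likelihood for component k is f_k(x₁)·f_k(x₂).
  p_I = [P(green | comp) = 0.19] × [0.14] = 0.0266
  p_II = [P(green | comp) = 0.27] × [0.45] = 0.1215
  p_III = [P(green | comp) = 0.24] × [0.3] = 0.072
Prior × likelihood for each component:
  π_I·p_I = 0.44 × 0.0266 = 0.011704
  π_II·p_II = 0.34 × 0.1215 = 0.04131
  π_III·p_III = 0.22 × 0.072 = 0.01584
Marginal: 0.011704 + 0.04131 + 0.01584 = 0.068854
So the posterior for Cluster I is 0.011704 / 0.068854 ≈ 0.1700.

0.1700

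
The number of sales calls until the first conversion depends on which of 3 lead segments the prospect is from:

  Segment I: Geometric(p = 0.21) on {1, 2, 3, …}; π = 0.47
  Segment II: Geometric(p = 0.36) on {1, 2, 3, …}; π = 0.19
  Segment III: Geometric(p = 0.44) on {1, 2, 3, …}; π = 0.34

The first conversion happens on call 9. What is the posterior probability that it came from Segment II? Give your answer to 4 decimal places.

The responsibility of component k is P(Z=k) f_k(x) divided by Σ_j P(Z=j) f_j(x).
Component likelihoods at x = 9:
  L_I = 0.21·(1−0.21)^8 = 0.21·0.151711 = 0.0318593
  L_II = 0.36·(1−0.36)^8 = 0.36·0.0281475 = 0.0101331
  L_III = 0.44·(1−0.44)^8 = 0.44·0.00967173 = 0.00425556
Unnormalised posteriors:
  P(Z=I)·L_I = 0.47 × 0.0318593 = 0.0149739
  P(Z=II)·L_II = 0.19 × 0.0101331 = 0.00192529
  P(Z=III)·L_III = 0.34 × 0.00425556 = 0.00144689
Denominator: 0.0149739 + 0.00192529 + 0.00144689 = 0.018346
P(Segment II | 9) ≈ 0.1049

0.1049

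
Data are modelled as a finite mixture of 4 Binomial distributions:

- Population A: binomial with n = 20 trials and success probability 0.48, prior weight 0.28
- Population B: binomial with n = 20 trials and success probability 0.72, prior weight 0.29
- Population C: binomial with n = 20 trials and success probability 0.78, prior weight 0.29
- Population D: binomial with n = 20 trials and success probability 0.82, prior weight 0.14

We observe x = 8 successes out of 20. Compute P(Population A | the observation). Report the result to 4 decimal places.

Apply Bayes' rule: the posterior for each component is proportional to its prior times its likelihood at x.
Component likelihoods at x = 8 successes out of 20:
  p_A = 0.138751
  p_B = 0.00211263
  p_C = 0.000221869
  p_D = 2.97885e-05
Multiply by the mixture weights:
  w_A·p_A = 0.28 × 0.138751 = 0.0388504
  w_B·p_B = 0.29 × 0.00211263 = 0.000612663
  w_C·p_C = 0.29 × 0.000221869 = 6.43419e-05
  w_D·p_D = 0.14 × 2.97885e-05 = 4.17038e-06
Evidence: 0.0388504 + 0.000612663 + 6.43419e-05 + 4.17038e-06 = 0.0395315
P(Population A | the observation) = 0.0388504 / 0.0395315 ≈ 0.9828

0.9828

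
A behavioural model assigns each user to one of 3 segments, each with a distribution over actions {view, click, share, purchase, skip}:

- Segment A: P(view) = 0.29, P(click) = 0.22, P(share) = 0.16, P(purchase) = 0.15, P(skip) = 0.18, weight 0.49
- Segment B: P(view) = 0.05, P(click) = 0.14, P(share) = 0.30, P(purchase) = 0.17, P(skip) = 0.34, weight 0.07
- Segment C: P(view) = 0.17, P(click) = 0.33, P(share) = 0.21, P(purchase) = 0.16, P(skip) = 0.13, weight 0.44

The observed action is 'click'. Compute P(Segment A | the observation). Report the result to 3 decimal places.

P(component k | x) = w_k·f_k(x) / marginal(x), where marginal(x) = Σ_j w_j·f_j(x).
Component likelihoods at x = 'click':
  L_A = P(click | comp) = 0.22
  L_B = P(click | comp) = 0.14
  L_C = P(click | comp) = 0.33
Weight by the priors:
  w_A·L_A = 0.49 × 0.22 = 0.1078
  w_B·L_B = 0.07 × 0.14 = 0.0098
  w_C·L_C = 0.44 × 0.33 = 0.1452
Denominator: 0.1078 + 0.0098 + 0.1452 = 0.2628
So the posterior for Segment A is 0.1078 / 0.2628 ≈ 0.410.

0.410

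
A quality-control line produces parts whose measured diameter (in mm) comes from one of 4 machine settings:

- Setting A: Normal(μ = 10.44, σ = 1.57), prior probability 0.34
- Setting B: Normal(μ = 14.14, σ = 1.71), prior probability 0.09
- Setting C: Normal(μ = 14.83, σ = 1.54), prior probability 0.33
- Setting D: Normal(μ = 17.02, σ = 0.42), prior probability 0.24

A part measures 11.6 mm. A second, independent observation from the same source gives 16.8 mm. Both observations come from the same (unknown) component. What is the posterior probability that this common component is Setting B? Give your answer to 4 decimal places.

0.3083

Apply Bayes' rule: the posterior for each component is proportional to its prior times its likelihood at x.
Since both observations come from the same component, the likelihood for component k is f_k(x₁)·f_k(x₂).
  p_A = [(1/(1.57·√(2π)))·exp(−(11.6−10.44)²/(2·1.57²)) = 0.254103·exp(-0.27295) = 0.193405] × [6.9434e-05] = 1.34289e-05
  p_B = [(1/(1.71·√(2π)))·exp(−(11.6−14.14)²/(2·1.71²)) = 0.233300·exp(-1.10318) = 0.0774124] × [0.0695779] = 0.00538619
  p_C = [(1/(1.54·√(2π)))·exp(−(11.6−14.83)²/(2·1.54²)) = 0.259053·exp(-2.19955) = 0.0287169] × [0.114301] = 0.00328236
  p_D = [(1/(0.42·√(2π)))·exp(−(11.6−17.02)²/(2·0.42²)) = 0.949863·exp(-83.26644) = 6.53891e-37] × [0.828096] = 5.41485e-37
Multiply by the mixture weights:
  P(Z=A)·p_A = 0.34 × 1.34289e-05 = 4.56583e-06
  P(Z=B)·p_B = 0.09 × 0.00538619 = 0.000484757
  P(Z=C)·p_C = 0.33 × 0.00328236 = 0.00108318
  P(Z=D)·p_D = 0.24 × 5.41485e-37 = 1.29956e-37
Evidence: 4.56583e-06 + 0.000484757 + 0.00108318 + 1.29956e-37 = 0.0015725
Responsibility of Setting B: 0.000484757 / 0.0015725 ≈ 0.3083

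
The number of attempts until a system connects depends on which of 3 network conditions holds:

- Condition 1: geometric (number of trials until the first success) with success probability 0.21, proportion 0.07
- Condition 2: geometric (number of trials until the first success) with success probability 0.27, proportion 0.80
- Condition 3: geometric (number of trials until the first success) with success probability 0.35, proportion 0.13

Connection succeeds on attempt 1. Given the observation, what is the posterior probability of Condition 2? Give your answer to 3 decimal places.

P(component k | x) = π_k·f_k(x) / marginal(x), where marginal(x) = Σ_j π_j·f_j(x).
Geometric probabilities:
  f_1 = 0.21
  f_2 = 0.27
  f_3 = 0.35
Multiply by the mixture weights:
  π_1·f_1 = 0.07 × 0.21 = 0.0147
  π_2·f_2 = 0.80 × 0.27 = 0.216
  π_3·f_3 = 0.13 × 0.35 = 0.0455
Sum: 0.0147 + 0.216 + 0.0455 = 0.2762
So the posterior for Condition 2 is 0.216 / 0.2762 ≈ 0.782.

0.782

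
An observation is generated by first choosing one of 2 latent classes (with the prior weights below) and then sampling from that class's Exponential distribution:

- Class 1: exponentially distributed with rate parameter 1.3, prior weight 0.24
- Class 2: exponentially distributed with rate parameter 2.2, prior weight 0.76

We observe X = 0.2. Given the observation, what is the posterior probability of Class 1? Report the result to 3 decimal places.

The responsibility of component k is P(Z=k) f_k(x) divided by Σ_j P(Z=j) f_j(x).
Evaluate each component's likelihood at the observed value:
  L_1 = 1.3·e^(−1.3·0.2) = 1.3·e^(−0.2600) = 1.00237
  L_2 = 2.2·e^(−2.2·0.2) = 2.2·e^(−0.4400) = 1.41688
Unnormalised posteriors:
  P(Z=1)·L_1 = 0.24 × 1.00237 = 0.240568
  P(Z=2)·L_2 = 0.76 × 1.41688 = 1.07683
Sum: 0.240568 + 1.07683 = 1.3174
P(Class 1 | data) ≈ 0.183

0.183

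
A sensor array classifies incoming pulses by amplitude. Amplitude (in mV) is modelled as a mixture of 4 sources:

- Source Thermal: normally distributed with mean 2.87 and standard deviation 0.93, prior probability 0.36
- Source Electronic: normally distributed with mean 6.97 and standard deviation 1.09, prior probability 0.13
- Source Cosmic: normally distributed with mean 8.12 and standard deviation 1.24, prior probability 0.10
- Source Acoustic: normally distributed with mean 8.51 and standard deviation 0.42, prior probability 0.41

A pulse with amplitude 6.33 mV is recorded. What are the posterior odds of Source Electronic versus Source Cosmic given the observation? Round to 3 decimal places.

The posterior odds equal the prior odds times the likelihood ratio: (P(Z=i)/P(Z=j))·(f_i(x)/f_j(x)).
Evaluate each component's likelihood at the observed value:
  f_Thermal = 0.000423411
  f_Electronic = 0.30805
  f_Cosmic = 0.113498
  f_Acoustic = 1.34118e-06
Odds = (0.13/0.10) × (0.30805/0.113498) = 1.3 × 2.71414 ≈ 3.528

3.528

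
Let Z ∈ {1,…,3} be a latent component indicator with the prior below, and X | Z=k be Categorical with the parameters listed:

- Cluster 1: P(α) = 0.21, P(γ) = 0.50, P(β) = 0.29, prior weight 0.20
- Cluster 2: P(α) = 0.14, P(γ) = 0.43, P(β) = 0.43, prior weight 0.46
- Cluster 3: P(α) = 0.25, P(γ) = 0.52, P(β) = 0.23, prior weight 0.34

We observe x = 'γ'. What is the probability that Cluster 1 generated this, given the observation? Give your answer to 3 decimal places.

The responsibility of component k is π_k f_k(x) divided by Σ_j π_j f_j(x).
Evaluate each component's likelihood at the observed value:
  p_1 = P(γ | comp) = 0.50
  p_2 = P(γ | comp) = 0.43
  p_3 = P(γ | comp) = 0.52
Prior × likelihood for each component:
  π_1·p_1 = 0.20 × 0.5 = 0.1
  π_2·p_2 = 0.46 × 0.43 = 0.1978
  π_3·p_3 = 0.34 × 0.52 = 0.1768
Denominator: 0.1 + 0.1978 + 0.1768 = 0.4746
So the posterior for Cluster 1 is 0.1 / 0.4746 ≈ 0.211.

0.211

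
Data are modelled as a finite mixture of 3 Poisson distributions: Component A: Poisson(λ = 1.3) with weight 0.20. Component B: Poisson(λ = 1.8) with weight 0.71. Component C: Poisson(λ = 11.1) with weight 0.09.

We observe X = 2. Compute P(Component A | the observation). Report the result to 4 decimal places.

0.1949

P(component k | x) = P(Z=k)·f_k(x) / marginal(x), where marginal(x) = Σ_j P(Z=j)·f_j(x).
Poisson probabilities:
  f_A = 0.230289
  f_B = 0.267784
  f_C = 0.000930995
Weight by the priors:
  P(Z=A)·f_A = 0.20 × 0.230289 = 0.0460579
  P(Z=B)·f_B = 0.71 × 0.267784 = 0.190127
  P(Z=C)·f_C = 0.09 × 0.000930995 = 8.37895e-05
Normaliser: 0.0460579 + 0.190127 + 8.37895e-05 = 0.236268
P(Component A | data) ≈ 0.1949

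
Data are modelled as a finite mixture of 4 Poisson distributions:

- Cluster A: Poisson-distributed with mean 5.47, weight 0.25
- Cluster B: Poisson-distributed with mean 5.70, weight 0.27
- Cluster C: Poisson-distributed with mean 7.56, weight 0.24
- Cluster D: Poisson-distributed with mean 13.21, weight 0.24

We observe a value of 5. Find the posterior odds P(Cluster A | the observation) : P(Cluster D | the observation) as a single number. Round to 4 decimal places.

Posterior odds = (P(Z=i) f_i(x)) / (P(Z=j) f_j(x)); the normalising sum cancels.
Poisson probabilities:
  p_A = e^(−5.47)·5.47^5/5! = 0.171856
  p_B = e^(−5.70)·5.70^5/5! = 0.16777
  p_C = e^(−7.56)·7.56^5/5! = 0.107192
  p_D = e^(−13.21)·13.21^5/5! = 0.0061419
Odds = (0.25/0.24) × (0.171856/0.0061419) = 1.04167 × 27.9809 ≈ 29.1468

29.1468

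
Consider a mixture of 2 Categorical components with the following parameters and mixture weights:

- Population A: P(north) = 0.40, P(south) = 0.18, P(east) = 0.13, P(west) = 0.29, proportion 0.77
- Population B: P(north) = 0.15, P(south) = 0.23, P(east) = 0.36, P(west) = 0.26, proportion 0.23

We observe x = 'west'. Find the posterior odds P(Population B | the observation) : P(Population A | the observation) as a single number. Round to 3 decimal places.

The posterior odds equal the prior odds times the likelihood ratio: (P(Z=i)/P(Z=j))·(f_i(x)/f_j(x)).
Evaluate each component's likelihood at the observed value:
  p_A = P(west | comp) = 0.29
  p_B = P(west | comp) = 0.26
0.0598 / 0.2233 ≈ 0.268

0.268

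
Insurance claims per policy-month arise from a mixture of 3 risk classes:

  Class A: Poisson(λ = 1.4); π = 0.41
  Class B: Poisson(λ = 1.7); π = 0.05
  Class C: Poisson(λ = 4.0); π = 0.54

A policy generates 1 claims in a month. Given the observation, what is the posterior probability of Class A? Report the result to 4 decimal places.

0.7198

P(component k | x) = π_k·f_k(x) / marginal(x), where marginal(x) = Σ_j π_j·f_j(x).
Evaluate each component's likelihood at the observed value:
  L_A = 0.345236
  L_B = 0.310562
  L_C = 0.0732626
Prior × likelihood for each component:
  π_A·L_A = 0.41 × 0.345236 = 0.141547
  π_B·L_B = 0.05 × 0.310562 = 0.0155281
  π_C·L_C = 0.54 × 0.0732626 = 0.0395618
Sum: 0.141547 + 0.0155281 + 0.0395618 = 0.196637
P(Class A | data) ≈ 0.7198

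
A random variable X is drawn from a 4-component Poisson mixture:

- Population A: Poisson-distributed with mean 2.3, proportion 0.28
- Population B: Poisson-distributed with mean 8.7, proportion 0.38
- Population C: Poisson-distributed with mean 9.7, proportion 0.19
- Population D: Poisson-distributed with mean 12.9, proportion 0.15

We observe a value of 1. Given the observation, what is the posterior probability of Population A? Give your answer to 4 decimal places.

0.9898

Posterior ∝ prior × likelihood, so P(k | x) ∝ π_k f_k(x); normalise over all components.
Evaluate each component's likelihood at the observed value:
  L_A = e^(−2.3)·2.3^1/1! = 0.230595
  L_B = e^(−8.7)·8.7^1/1! = 0.0014493
  L_C = e^(−9.7)·9.7^1/1! = 0.00059445
  L_D = e^(−12.9)·12.9^1/1! = 3.22248e-05
Multiply by the mixture weights:
  π_A·L_A = 0.28 × 0.230595 = 0.0645667
  π_B·L_B = 0.38 × 0.0014493 = 0.000550733
  π_C·L_C = 0.19 × 0.00059445 = 0.000112945
  π_D·L_D = 0.15 × 3.22248e-05 = 4.83373e-06
Sum: 0.0645667 + 0.000550733 + 0.000112945 + 4.83373e-06 = 0.0652352
P(Population A | x) ≈ 0.9898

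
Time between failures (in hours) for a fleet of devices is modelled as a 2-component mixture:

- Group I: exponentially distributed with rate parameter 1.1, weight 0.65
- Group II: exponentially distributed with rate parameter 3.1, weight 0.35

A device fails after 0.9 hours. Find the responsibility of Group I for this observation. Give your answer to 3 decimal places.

By Bayes' theorem, P(k | x) = π_k f_k(x) / Σ_j π_j f_j(x).
Evaluate each component's likelihood at the observed value:
  f_I = 0.408734
  f_II = 0.190406
Multiply by the mixture weights:
  π_I·f_I = 0.65 × 0.408734 = 0.265677
  π_II·f_II = 0.35 × 0.190406 = 0.066642
Marginal: 0.265677 + 0.066642 = 0.332319
P(Group I | x) = 0.265677 / 0.332319 ≈ 0.799

0.799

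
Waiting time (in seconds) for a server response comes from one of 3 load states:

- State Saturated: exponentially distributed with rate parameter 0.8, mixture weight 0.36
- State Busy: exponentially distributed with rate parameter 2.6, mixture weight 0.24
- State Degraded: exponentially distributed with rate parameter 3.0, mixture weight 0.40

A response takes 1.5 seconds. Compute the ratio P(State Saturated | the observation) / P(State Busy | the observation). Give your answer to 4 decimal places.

6.8676

Posterior odds = (π_i f_i(x)) / (π_j f_j(x)); the normalising sum cancels.
Evaluate each component's likelihood at the observed value:
  p_Saturated = 0.8·e^(−0.8·1.5) = 0.8·e^(−1.2000) = 0.240955
  p_Busy = 2.6·e^(−2.6·1.5) = 2.6·e^(−3.9000) = 0.052629
  p_Degraded = 3.0·e^(−3.0·1.5) = 3.0·e^(−4.5000) = 0.033327
Odds = (0.36/0.24) × (0.240955/0.052629) = 1.5 × 4.57838 ≈ 6.8676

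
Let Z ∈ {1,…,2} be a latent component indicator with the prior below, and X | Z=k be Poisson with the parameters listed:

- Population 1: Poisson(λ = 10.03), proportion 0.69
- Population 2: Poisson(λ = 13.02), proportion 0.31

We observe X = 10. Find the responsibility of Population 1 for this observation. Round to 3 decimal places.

0.765

Apply Bayes' rule: the posterior for each component is proportional to its prior times its likelihood at x.
Evaluate each component's likelihood at the observed value:
  p_1 = e^(−10.03)·10.03^10/10! = 0.125104
  p_2 = e^(−13.02)·13.02^10/10! = 0.0854737
Weight by the priors:
  w_1·p_1 = 0.69 × 0.125104 = 0.086322
  w_2·p_2 = 0.31 × 0.0854737 = 0.0264969
Sum: 0.086322 + 0.0264969 = 0.112819
P(Population 1 | the observation) ≈ 0.765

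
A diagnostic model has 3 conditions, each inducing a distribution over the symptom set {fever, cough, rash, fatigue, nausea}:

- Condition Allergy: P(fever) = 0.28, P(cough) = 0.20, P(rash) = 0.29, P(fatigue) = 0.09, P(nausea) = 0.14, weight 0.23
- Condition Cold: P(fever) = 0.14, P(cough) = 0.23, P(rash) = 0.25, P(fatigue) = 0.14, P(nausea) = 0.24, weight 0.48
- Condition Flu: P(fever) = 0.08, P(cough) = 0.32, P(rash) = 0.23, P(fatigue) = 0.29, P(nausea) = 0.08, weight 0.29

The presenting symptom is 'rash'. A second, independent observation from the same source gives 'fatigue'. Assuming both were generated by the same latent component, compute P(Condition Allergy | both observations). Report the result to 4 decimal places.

Apply Bayes' rule: the posterior for each component is proportional to its prior times its likelihood at x.
Since both observations come from the same component, the likelihood for component k is f_k(x₁)·f_k(x₂).
  L_Allergy = [P(rash | comp) = 0.29] × [0.09] = 0.0261
  L_Cold = [P(rash | comp) = 0.25] × [0.14] = 0.035
  L_Flu = [P(rash | comp) = 0.23] × [0.29] = 0.0667
Multiply by the mixture weights:
  π_Allergy·L_Allergy = 0.23 × 0.0261 = 0.006003
  π_Cold·L_Cold = 0.48 × 0.035 = 0.0168
  π_Flu·L_Flu = 0.29 × 0.0667 = 0.019343
Marginal: 0.006003 + 0.0168 + 0.019343 = 0.042146
P(Condition Allergy | x₁, x₂) ≈ 0.1424

0.1424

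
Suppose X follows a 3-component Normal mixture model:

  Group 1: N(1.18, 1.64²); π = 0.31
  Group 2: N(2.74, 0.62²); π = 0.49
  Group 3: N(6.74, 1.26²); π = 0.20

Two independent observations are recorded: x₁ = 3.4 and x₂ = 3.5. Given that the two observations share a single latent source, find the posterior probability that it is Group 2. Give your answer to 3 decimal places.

By Bayes' theorem, P(k | x) = w_k f_k(x) / Σ_j w_j f_j(x).
Since both observations come from the same component, the likelihood for component k is f_k(x₁)·f_k(x₂).
  L_1 = [0.0973122] × [0.0894362] = 0.00870324
  L_2 = [0.365131] × [0.303552] = 0.110836
  L_3 = [0.0094343] × [0.0116067] = 0.000109501
Weight by the priors:
  w_1·L_1 = 0.31 × 0.00870324 = 0.002698
  w_2·L_2 = 0.49 × 0.110836 = 0.0543096
  w_3·L_3 = 0.20 × 0.000109501 = 2.19002e-05
Sum: 0.002698 + 0.0543096 + 2.19002e-05 = 0.0570296
P(Group 2 | data) = 0.0543096 / 0.0570296 ≈ 0.952

0.952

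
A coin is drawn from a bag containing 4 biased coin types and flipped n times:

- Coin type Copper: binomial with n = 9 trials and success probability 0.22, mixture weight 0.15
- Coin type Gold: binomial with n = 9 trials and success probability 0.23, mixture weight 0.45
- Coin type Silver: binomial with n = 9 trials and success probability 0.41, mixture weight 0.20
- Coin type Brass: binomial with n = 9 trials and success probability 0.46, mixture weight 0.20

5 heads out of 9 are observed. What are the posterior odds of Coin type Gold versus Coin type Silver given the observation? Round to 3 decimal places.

Only the two components matter; the odds are (w_i f_i(x)) / (w_j f_j(x)).
Evaluate each component's likelihood at the observed value:
  p_Copper = 0.024036
  p_Gold = 0.0285084
  p_Silver = 0.176888
  p_Brass = 0.220666
Odds = (0.45/0.20) × (0.0285084/0.176888) = 2.25 × 0.161166 ≈ 0.363

0.363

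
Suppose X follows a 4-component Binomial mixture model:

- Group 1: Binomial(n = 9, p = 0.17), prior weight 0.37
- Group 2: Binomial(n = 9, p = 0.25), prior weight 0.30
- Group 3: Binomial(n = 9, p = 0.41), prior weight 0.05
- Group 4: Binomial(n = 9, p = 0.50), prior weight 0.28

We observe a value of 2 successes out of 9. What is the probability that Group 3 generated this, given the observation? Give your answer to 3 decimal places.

0.034

P(component k | x) = w_k·f_k(x) / marginal(x), where marginal(x) = Σ_j w_j·f_j(x).
Binomial probabilities:
  f_1 = 0.282323
  f_2 = 0.300339
  f_3 = 0.150603
  f_4 = 0.0703125
Prior × likelihood for each component:
  w_1·f_1 = 0.37 × 0.282323 = 0.10446
  w_2·f_2 = 0.30 × 0.300339 = 0.0901016
  w_3·f_3 = 0.05 × 0.150603 = 0.00753016
  w_4·f_4 = 0.28 × 0.0703125 = 0.0196875
Marginal: 0.10446 + 0.0901016 + 0.00753016 + 0.0196875 = 0.221779
Responsibility of Group 3: 0.00753016 / 0.221779 ≈ 0.034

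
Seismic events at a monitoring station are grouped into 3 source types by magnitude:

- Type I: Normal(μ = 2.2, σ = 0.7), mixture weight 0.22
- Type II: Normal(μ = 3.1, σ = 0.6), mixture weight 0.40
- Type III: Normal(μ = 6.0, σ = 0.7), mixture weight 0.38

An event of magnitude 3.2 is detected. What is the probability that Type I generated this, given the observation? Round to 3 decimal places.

Posterior ∝ prior × likelihood, so P(k | x) ∝ π_k f_k(x); normalise over all components.
Normal densities:
  p_I = 0.205426
  p_II = 0.655733
  p_III = 0.000191186
Unnormalised posteriors:
  π_I·p_I = 0.22 × 0.205426 = 0.0451936
  π_II·p_II = 0.40 × 0.655733 = 0.262293
  π_III·p_III = 0.38 × 0.000191186 = 7.26507e-05
Sum: 0.0451936 + 0.262293 + 7.26507e-05 = 0.307559
Responsibility of Type I: 0.0451936 / 0.307559 ≈ 0.147

0.147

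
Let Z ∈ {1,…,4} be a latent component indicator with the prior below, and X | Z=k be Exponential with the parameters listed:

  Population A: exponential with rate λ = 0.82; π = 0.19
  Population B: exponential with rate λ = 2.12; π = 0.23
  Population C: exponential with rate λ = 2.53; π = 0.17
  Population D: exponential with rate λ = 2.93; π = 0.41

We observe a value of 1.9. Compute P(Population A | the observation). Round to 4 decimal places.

0.6615

Apply Bayes' rule: the posterior for each component is proportional to its prior times its likelihood at x.
Exponential densities:
  L_A = 0.172657
  L_B = 0.037757
  L_C = 0.020676
  L_D = 0.0111983
Weight by the priors:
  w_A·L_A = 0.19 × 0.172657 = 0.0328047
  w_B·L_B = 0.23 × 0.037757 = 0.00868411
  w_C·L_C = 0.17 × 0.020676 = 0.00351492
  w_D·L_D = 0.41 × 0.0111983 = 0.00459128
Sum: 0.0328047 + 0.00868411 + 0.00351492 + 0.00459128 = 0.0495951
So the posterior for Population A is 0.0328047 / 0.0495951 ≈ 0.6615.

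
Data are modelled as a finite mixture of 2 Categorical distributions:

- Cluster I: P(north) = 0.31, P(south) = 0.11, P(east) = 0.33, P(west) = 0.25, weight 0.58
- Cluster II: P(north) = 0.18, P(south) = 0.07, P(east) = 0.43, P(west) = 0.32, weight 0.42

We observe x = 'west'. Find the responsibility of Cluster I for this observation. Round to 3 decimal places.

Posterior ∝ prior × likelihood, so P(k | x) ∝ P(Z=k) f_k(x); normalise over all components.
Component likelihoods at x = 'west':
  L_I = P(west | comp) = 0.25
  L_II = P(west | comp) = 0.32
Unnormalised posteriors:
  P(Z=I)·L_I = 0.58 × 0.25 = 0.145
  P(Z=II)·L_II = 0.42 × 0.32 = 0.1344
Denominator: 0.145 + 0.1344 = 0.2794
So the posterior for Cluster I is 0.145 / 0.2794 ≈ 0.519.

0.519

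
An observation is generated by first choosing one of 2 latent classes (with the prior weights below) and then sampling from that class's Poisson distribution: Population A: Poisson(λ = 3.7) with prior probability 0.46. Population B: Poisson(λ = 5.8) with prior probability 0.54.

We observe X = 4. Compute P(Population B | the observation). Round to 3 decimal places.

P(component k | x) = π_k·f_k(x) / marginal(x), where marginal(x) = Σ_j π_j·f_j(x).
Component likelihoods at x = 4:
  f_A = 0.193066
  f_B = 0.142755
Prior × likelihood for each component:
  π_A·f_A = 0.46 × 0.193066 = 0.0888104
  π_B·f_B = 0.54 × 0.142755 = 0.077088
Evidence: 0.0888104 + 0.077088 = 0.165898
Responsibility of Population B: 0.077088 / 0.165898 ≈ 0.465

0.465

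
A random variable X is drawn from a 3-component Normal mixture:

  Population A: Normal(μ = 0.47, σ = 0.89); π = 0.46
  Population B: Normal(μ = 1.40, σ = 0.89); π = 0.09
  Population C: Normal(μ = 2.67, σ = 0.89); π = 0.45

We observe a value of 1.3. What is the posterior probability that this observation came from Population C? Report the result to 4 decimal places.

0.2622

P(component k | x) = w_k·f_k(x) / marginal(x), where marginal(x) = Σ_j w_j·f_j(x).
Evaluate each component's likelihood at the observed value:
  f_A = (1/(0.89·√(2π)))·exp(−(1.3−0.47)²/(2·0.89²)) = 0.448250·exp(-0.43486) = 0.290178
  f_B = (1/(0.89·√(2π)))·exp(−(1.3−1.40)²/(2·0.89²)) = 0.448250·exp(-0.00631) = 0.445429
  f_C = (1/(0.89·√(2π)))·exp(−(1.3−2.67)²/(2·0.89²)) = 0.448250·exp(-1.18476) = 0.137083
Weight by the priors:
  w_A·f_A = 0.46 × 0.290178 = 0.133482
  w_B·f_B = 0.09 × 0.445429 = 0.0400886
  w_C·f_C = 0.45 × 0.137083 = 0.0616875
Normaliser: 0.133482 + 0.0400886 + 0.0616875 = 0.235258
P(Population C | x) = 0.0616875 / 0.235258 ≈ 0.2622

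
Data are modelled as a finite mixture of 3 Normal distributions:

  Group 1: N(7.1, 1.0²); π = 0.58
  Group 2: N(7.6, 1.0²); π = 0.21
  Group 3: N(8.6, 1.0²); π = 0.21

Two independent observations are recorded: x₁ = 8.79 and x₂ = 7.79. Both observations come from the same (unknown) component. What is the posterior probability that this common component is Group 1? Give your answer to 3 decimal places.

Apply Bayes' rule: the posterior for each component is proportional to its prior times its likelihood at x.
Since both observations come from the same component, the likelihood for component k is f_k(x₁)·f_k(x₂).
  p_1 = [0.0956568] × [0.314432] = 0.0300775
  p_2 = [0.19652] × [0.391806] = 0.0769979
  p_3 = [0.391806] × [0.287369] = 0.112593
Weight by the priors:
  π_1·p_1 = 0.58 × 0.0300775 = 0.017445
  π_2·p_2 = 0.21 × 0.0769979 = 0.0161696
  π_3·p_3 = 0.21 × 0.112593 = 0.0236445
Normaliser: 0.017445 + 0.0161696 + 0.0236445 = 0.057259
So the posterior for Group 1 is 0.017445 / 0.057259 ≈ 0.305.

0.305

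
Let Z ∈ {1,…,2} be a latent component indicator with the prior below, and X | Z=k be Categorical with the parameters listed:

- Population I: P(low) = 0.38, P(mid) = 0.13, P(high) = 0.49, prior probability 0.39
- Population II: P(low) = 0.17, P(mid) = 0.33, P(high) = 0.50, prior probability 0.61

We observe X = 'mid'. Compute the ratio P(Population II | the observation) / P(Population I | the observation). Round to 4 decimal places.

3.9704

Since P(k|x) ∝ π_k f_k(x), the posterior odds are π_i f_i(x) / (π_j f_j(x)).
Evaluate each component's likelihood at the observed value:
  L_I = P(mid | comp) = 0.13
  L_II = P(mid | comp) = 0.33
Odds = (0.61/0.39) × (0.33/0.13) = 1.5641 × 2.53846 ≈ 3.9704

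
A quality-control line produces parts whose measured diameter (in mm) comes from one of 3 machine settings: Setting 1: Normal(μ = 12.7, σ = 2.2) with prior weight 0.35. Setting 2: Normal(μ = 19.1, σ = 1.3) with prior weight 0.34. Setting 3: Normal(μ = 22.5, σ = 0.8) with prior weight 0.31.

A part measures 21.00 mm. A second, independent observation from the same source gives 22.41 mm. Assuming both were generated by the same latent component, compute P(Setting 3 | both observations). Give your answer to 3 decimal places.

By Bayes' theorem, P(k | x) = π_k f_k(x) / Σ_j π_j f_j(x).
Since both observations come from the same component, the likelihood for component k is f_k(x₁)·f_k(x₂).
  f_1 = [(1/(2.2·√(2π)))·exp(−(21.00−12.7)²/(2·2.2²)) = 0.181337·exp(-7.11674) = 0.000147139] × [1.06763e-05] = 1.5709e-09
  f_2 = [(1/(1.3·√(2π)))·exp(−(21.00−19.1)²/(2·1.3²)) = 0.306879·exp(-1.06805) = 0.105468] × [0.0120012] = 0.00126573
  f_3 = [(1/(0.8·√(2π)))·exp(−(21.00−22.5)²/(2·0.8²)) = 0.498678·exp(-1.75781) = 0.0859828] × [0.495532] = 0.0426073
Unnormalised posteriors:
  π_1·f_1 = 0.35 × 1.5709e-09 = 5.49813e-10
  π_2·f_2 = 0.34 × 0.00126573 = 0.00043035
  π_3·f_3 = 0.31 × 0.0426073 = 0.0132083
Normaliser: 5.49813e-10 + 0.00043035 + 0.0132083 = 0.0136386
P(Setting 3 | x₁, x₂) ≈ 0.968

0.968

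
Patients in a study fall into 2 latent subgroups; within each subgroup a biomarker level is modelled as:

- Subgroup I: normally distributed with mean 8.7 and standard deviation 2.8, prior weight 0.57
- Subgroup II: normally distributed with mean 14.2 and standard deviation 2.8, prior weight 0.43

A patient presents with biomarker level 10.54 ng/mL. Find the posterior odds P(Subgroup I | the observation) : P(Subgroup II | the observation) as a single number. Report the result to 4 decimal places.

2.5099

Since P(k|x) ∝ π_k f_k(x), the posterior odds are π_i f_i(x) / (π_j f_j(x)).
Normal densities:
  p_I = (1/(2.8·√(2π)))·exp(−(10.54−8.7)²/(2·2.8²)) = 0.142479·exp(-0.21592) = 0.11481
  p_II = (1/(2.8·√(2π)))·exp(−(10.54−14.2)²/(2·2.8²)) = 0.142479·exp(-0.85431) = 0.0606358
Posterior odds = (π_I·p_I) / (π_II·p_II) = (0.57·0.11481) / (0.43·0.0606358) = 0.0654417 / 0.0260734 ≈ 2.5099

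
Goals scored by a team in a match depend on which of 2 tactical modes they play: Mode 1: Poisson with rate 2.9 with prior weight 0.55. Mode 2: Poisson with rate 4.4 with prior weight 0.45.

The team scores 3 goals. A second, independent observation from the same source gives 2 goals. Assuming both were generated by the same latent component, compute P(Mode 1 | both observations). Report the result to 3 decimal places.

Posterior ∝ prior × likelihood, so P(k | x) ∝ π_k f_k(x); normalise over all components.
Since both observations come from the same component, the likelihood for component k is f_k(x₁)·f_k(x₂).
  p_1 = [0.22366] × [0.231373] = 0.0517489
  p_2 = [0.174305] × [0.118845] = 0.0207153
Prior × likelihood for each component:
  π_1·p_1 = 0.55 × 0.0517489 = 0.0284619
  π_2·p_2 = 0.45 × 0.0207153 = 0.00932187
Marginal: 0.0284619 + 0.00932187 = 0.0377837
P(Mode 1 | data) = 0.0284619 / 0.0377837 ≈ 0.753

0.753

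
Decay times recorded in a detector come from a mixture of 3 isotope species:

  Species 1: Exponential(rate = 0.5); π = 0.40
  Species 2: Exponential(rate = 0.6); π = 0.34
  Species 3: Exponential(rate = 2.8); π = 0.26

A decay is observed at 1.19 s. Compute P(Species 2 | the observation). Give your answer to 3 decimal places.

Posterior ∝ prior × likelihood, so P(k | x) ∝ w_k f_k(x); normalise over all components.
Exponential densities:
  L_1 = 0.275781
  L_2 = 0.293809
  L_3 = 0.10002
Multiply by the mixture weights:
  w_1·L_1 = 0.40 × 0.275781 = 0.110313
  w_2·L_2 = 0.34 × 0.293809 = 0.099895
  w_3·L_3 = 0.26 × 0.10002 = 0.0260053
Marginal: 0.110313 + 0.099895 + 0.0260053 = 0.236213
So the posterior for Species 2 is 0.099895 / 0.236213 ≈ 0.423.

0.423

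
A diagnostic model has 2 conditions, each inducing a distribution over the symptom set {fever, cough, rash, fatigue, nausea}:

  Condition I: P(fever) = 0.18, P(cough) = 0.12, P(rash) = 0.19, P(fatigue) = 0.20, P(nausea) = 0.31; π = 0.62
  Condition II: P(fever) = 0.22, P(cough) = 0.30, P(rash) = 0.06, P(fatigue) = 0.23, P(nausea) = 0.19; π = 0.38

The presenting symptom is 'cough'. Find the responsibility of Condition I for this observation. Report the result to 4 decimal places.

0.3949

Posterior ∝ prior × likelihood, so P(k | x) ∝ w_k f_k(x); normalise over all components.
Component likelihoods at x = 'cough':
  f_I = P(cough | comp) = 0.12
  f_II = P(cough | comp) = 0.30
Prior × likelihood for each component:
  w_I·f_I = 0.62 × 0.12 = 0.0744
  w_II·f_II = 0.38 × 0.3 = 0.114
Marginal: 0.0744 + 0.114 = 0.1884
P(Condition I | 'cough') ≈ 0.3949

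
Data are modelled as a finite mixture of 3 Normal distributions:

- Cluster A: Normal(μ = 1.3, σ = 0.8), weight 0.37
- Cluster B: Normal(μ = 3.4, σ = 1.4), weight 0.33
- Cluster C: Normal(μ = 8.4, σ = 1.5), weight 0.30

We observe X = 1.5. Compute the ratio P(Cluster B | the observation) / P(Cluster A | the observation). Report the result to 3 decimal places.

0.209

Since P(k|x) ∝ P(Z=k) f_k(x), the posterior odds are P(Z=i) f_i(x) / (P(Z=j) f_j(x)).
Evaluate each component's likelihood at the observed value:
  f_A = (1/(0.8·√(2π)))·exp(−(1.5−1.3)²/(2·0.8²)) = 0.498678·exp(-0.03125) = 0.483335
  f_B = (1/(1.4·√(2π)))·exp(−(1.5−3.4)²/(2·1.4²)) = 0.284959·exp(-0.92092) = 0.113457
  f_C = (1/(1.5·√(2π)))·exp(−(1.5−8.4)²/(2·1.5²)) = 0.265962·exp(-10.58000) = 6.76057e-06
Posterior odds = (P(Z=B)·f_B) / (P(Z=A)·f_A) = (0.33·0.113457) / (0.37·0.483335) = 0.0374409 / 0.178834 ≈ 0.209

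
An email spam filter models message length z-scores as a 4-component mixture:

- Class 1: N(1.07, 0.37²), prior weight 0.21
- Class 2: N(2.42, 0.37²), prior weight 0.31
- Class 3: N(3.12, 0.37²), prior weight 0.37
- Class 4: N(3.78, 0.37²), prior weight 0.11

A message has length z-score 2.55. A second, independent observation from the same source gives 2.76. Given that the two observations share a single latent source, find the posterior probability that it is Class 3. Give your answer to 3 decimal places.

0.269

Apply Bayes' rule: the posterior for each component is proportional to its prior times its likelihood at x.
Since both observations come from the same component, the likelihood for component k is f_k(x₁)·f_k(x₂).
  L_1 = [0.000361703] × [3.18007e-05] = 1.15024e-08
  L_2 = [1.01368] × [0.706881] = 0.716553
  L_3 = [0.329125] × [0.671646] = 0.221055
  L_4 = [0.00429522] × [0.0241242] = 0.000103619
Weight by the priors:
  P(Z=1)·L_1 = 0.21 × 1.15024e-08 = 2.41551e-09
  P(Z=2)·L_2 = 0.31 × 0.716553 = 0.222132
  P(Z=3)·L_3 = 0.37 × 0.221055 = 0.0817904
  P(Z=4)·L_4 = 0.11 × 0.000103619 = 1.13981e-05
Denominator: 2.41551e-09 + 0.222132 + 0.0817904 + 1.13981e-05 = 0.303933
P(Class 3 | data) ≈ 0.269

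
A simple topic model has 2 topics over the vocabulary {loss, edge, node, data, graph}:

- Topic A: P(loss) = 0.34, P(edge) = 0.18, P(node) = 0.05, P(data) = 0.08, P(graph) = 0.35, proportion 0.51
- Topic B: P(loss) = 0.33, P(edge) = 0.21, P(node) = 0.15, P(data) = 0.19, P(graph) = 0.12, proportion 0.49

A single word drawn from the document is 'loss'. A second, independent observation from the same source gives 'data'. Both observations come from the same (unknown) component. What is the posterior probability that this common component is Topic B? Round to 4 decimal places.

The responsibility of component k is π_k f_k(x) divided by Σ_j π_j f_j(x).
Since both observations come from the same component, the likelihood for component k is f_k(x₁)·f_k(x₂).
  f_A = [0.34] × [0.08] = 0.0272
  f_B = [0.33] × [0.19] = 0.0627
Prior × likelihood for each component:
  π_A·f_A = 0.51 × 0.0272 = 0.013872
  π_B·f_B = 0.49 × 0.0627 = 0.030723
Evidence: 0.013872 + 0.030723 = 0.044595
So the posterior for Topic B is 0.030723 / 0.044595 ≈ 0.6889.

0.6889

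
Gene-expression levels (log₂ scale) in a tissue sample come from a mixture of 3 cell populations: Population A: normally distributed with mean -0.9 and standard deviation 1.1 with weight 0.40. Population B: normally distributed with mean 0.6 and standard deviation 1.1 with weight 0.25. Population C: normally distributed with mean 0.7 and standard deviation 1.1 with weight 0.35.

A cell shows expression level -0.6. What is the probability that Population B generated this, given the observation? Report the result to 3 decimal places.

The responsibility of component k is π_k f_k(x) divided by Σ_j π_j f_j(x).
Evaluate each component's likelihood at the observed value:
  L_A = (1/(1.1·√(2π)))·exp(−(-0.6−-0.9)²/(2·1.1²)) = 0.362675·exp(-0.03719) = 0.349435
  L_B = (1/(1.1·√(2π)))·exp(−(-0.6−0.6)²/(2·1.1²)) = 0.362675·exp(-0.59504) = 0.20003
  L_C = (1/(1.1·√(2π)))·exp(−(-0.6−0.7)²/(2·1.1²)) = 0.362675·exp(-0.69835) = 0.180397
Multiply by the mixture weights:
  π_A·L_A = 0.40 × 0.349435 = 0.139774
  π_B·L_B = 0.25 × 0.20003 = 0.0500074
  π_C·L_C = 0.35 × 0.180397 = 0.0631389
Denominator: 0.139774 + 0.0500074 + 0.0631389 = 0.25292
P(Population B | the observation) ≈ 0.198

0.198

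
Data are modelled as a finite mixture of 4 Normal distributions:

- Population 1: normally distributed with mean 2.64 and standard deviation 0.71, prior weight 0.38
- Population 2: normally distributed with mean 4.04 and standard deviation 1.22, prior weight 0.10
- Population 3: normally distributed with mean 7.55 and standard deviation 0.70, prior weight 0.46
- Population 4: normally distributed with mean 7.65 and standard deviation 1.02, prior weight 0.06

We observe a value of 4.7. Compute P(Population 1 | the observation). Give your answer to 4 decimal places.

The responsibility of component k is w_k f_k(x) divided by Σ_j w_j f_j(x).
Component likelihoods at x = 4.7:
  p_1 = (1/(0.71·√(2π)))·exp(−(4.7−2.64)²/(2·0.71²)) = 0.561891·exp(-4.20909) = 0.00834967
  p_2 = (1/(1.22·√(2π)))·exp(−(4.7−4.04)²/(2·1.22²)) = 0.327002·exp(-0.14633) = 0.282487
  p_3 = (1/(0.70·√(2π)))·exp(−(4.7−7.55)²/(2·0.70²)) = 0.569918·exp(-8.28827) = 0.000143306
  p_4 = (1/(1.02·√(2π)))·exp(−(4.7−7.65)²/(2·1.02²)) = 0.391120·exp(-4.18229) = 0.00596989
Weight by the priors:
  w_1·p_1 = 0.38 × 0.00834967 = 0.00317287
  w_2·p_2 = 0.10 × 0.282487 = 0.0282487
  w_3·p_3 = 0.46 × 0.000143306 = 6.59207e-05
  w_4·p_4 = 0.06 × 0.00596989 = 0.000358193
Marginal: 0.00317287 + 0.0282487 + 6.59207e-05 + 0.000358193 = 0.0318457
Responsibility of Population 1: 0.00317287 / 0.0318457 ≈ 0.0996

0.0996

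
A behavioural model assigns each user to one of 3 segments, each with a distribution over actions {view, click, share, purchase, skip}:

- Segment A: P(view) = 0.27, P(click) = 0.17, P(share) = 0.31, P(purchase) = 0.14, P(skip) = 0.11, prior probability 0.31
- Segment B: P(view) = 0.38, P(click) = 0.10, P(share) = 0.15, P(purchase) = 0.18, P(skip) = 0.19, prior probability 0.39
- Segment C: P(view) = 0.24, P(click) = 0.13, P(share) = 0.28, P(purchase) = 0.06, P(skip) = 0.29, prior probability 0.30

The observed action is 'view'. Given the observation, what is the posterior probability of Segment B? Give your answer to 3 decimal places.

0.488

Posterior ∝ prior × likelihood, so P(k | x) ∝ w_k f_k(x); normalise over all components.
Component likelihoods at x = 'view':
  p_A = P(view | comp) = 0.27
  p_B = P(view | comp) = 0.38
  p_C = P(view | comp) = 0.24
Weight by the priors:
  w_A·p_A = 0.31 × 0.27 = 0.0837
  w_B·p_B = 0.39 × 0.38 = 0.1482
  w_C·p_C = 0.30 × 0.24 = 0.072
Marginal: 0.0837 + 0.1482 + 0.072 = 0.3039
P(Segment B | data) = 0.1482 / 0.3039 ≈ 0.488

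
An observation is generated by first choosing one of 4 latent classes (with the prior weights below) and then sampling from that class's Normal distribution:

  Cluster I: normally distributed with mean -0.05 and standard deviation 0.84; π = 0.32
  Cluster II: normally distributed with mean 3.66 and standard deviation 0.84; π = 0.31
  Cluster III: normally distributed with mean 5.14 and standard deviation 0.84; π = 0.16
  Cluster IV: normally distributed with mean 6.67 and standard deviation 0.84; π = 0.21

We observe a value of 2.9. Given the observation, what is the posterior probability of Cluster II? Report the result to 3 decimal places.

By Bayes' theorem, P(k | x) = π_k f_k(x) / Σ_j π_j f_j(x).
Normal densities:
  p_I = 0.000996439
  p_II = 0.31541
  p_III = 0.0135667
  p_IV = 2.0074e-05
Unnormalised posteriors:
  π_I·p_I = 0.32 × 0.000996439 = 0.00031886
  π_II·p_II = 0.31 × 0.31541 = 0.0977771
  π_III·p_III = 0.16 × 0.0135667 = 0.00217066
  π_IV·p_IV = 0.21 × 2.0074e-05 = 4.21554e-06
Marginal: 0.00031886 + 0.0977771 + 0.00217066 + 4.21554e-06 = 0.100271
P(Cluster II | 2.9) ≈ 0.975

0.975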